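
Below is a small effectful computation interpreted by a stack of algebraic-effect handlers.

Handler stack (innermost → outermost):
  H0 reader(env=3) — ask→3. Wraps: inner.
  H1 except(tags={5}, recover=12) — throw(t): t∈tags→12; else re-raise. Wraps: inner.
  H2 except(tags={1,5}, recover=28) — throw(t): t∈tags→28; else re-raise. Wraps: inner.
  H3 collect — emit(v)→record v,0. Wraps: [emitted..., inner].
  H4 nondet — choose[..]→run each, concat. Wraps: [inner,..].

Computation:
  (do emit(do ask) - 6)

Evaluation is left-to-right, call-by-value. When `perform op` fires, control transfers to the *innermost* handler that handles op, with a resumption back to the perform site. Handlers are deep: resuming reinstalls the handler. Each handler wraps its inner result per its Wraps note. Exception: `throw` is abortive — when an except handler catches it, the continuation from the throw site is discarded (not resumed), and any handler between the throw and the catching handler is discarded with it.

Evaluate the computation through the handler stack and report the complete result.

Answer: [[3, -6]]

Step-by-step:
ask @ H0 ⇒ 3
emit(3) @ H3 ⇒ out+=3
H0 returns -6
H1 returns -6
H2 returns -6
H3 returns [3, -6]
H4 returns [[3, -6]]
= [[3, -6]]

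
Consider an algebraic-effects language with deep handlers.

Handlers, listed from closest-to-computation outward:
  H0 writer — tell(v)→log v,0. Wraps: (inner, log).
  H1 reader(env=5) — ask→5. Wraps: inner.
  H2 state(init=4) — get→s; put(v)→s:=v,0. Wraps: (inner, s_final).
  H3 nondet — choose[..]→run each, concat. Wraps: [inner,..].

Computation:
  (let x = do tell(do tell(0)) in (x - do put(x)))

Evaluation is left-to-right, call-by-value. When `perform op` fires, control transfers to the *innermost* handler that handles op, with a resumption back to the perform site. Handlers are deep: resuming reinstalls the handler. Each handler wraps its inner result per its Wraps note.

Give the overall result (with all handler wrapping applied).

Working:
tell(0) @ H0 ⇒ log+=0
tell(0) @ H0 ⇒ log+=0
put(0) @ H2 ⇒ s:=0
H0 returns (0, (0, 0))
H1 returns (0, (0, 0))
H2 returns ((0, (0, 0)), 0)
H3 returns [((0, (0, 0)), 0)]
= [((0, (0, 0)), 0)]

Answer: [((0, (0, 0)), 0)]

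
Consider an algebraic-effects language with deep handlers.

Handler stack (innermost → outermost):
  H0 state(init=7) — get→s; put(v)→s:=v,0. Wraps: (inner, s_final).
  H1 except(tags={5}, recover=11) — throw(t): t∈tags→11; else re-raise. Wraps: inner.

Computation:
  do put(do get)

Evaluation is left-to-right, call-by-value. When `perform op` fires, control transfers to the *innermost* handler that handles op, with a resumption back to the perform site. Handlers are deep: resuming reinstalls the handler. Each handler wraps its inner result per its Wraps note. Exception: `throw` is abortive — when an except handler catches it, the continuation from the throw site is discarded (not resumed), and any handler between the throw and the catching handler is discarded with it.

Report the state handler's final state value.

Step-by-step:
get @ H0 ⇒ 7
put(7) @ H0 ⇒ s:=7
H0 returns (0, 7)
H1 returns (0, 7)
= (0, 7)

Answer: 7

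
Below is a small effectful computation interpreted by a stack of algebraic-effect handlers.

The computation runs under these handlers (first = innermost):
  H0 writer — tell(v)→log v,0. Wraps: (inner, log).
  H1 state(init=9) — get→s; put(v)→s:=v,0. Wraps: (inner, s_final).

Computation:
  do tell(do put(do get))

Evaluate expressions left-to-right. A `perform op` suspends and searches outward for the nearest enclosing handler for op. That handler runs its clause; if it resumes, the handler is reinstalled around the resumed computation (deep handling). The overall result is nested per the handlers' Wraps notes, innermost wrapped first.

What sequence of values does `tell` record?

Step-by-step:
get @ H1 ⇒ 9
put(9) @ H1 ⇒ s:=9
tell(0) @ H0 ⇒ log+=0
H0 returns (0, (0))
H1 returns ((0, (0)), 9)
= ((0, (0)), 9)

Answer: (0)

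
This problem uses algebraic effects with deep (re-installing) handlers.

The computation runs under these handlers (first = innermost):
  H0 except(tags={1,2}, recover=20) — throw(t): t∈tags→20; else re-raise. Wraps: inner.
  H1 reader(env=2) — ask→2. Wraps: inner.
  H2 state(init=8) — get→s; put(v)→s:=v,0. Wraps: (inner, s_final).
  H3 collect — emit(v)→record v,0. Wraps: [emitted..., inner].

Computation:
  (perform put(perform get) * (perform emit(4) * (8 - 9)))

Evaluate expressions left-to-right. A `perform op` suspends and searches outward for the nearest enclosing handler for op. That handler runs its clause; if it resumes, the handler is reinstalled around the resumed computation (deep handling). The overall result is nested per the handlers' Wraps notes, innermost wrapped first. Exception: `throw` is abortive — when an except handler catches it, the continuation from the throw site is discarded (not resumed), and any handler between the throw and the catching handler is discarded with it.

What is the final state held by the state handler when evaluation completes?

Answer: 8

Step-by-step:
get @ H2 ⇒ 8
put(8) @ H2 ⇒ s:=8
emit(4) @ H3 ⇒ out+=4
H0 returns 0
H1 returns 0
H2 returns (0, 8)
H3 returns [4, (0, 8)]
= [4, (0, 8)]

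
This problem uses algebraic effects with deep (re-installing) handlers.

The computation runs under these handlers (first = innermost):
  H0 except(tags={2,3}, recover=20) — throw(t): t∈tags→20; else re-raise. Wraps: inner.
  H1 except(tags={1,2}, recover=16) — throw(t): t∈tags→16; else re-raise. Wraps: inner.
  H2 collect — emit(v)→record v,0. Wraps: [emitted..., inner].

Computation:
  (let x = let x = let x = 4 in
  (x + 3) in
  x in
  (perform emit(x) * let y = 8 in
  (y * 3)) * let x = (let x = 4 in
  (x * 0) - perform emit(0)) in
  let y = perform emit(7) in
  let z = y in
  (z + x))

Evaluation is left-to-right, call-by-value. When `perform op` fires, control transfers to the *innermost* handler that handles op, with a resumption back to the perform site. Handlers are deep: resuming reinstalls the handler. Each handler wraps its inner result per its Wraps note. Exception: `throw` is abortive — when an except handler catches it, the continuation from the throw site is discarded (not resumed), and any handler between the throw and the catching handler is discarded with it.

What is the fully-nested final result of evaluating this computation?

Answer: [7, 0, 7, 0]

Step-by-step:
emit(7) @ H2 ⇒ out+=7
emit(0) @ H2 ⇒ out+=0
emit(7) @ H2 ⇒ out+=7
H0 returns 0
H1 returns 0
H2 returns [7, 0, 7, 0]
= [7, 0, 7, 0]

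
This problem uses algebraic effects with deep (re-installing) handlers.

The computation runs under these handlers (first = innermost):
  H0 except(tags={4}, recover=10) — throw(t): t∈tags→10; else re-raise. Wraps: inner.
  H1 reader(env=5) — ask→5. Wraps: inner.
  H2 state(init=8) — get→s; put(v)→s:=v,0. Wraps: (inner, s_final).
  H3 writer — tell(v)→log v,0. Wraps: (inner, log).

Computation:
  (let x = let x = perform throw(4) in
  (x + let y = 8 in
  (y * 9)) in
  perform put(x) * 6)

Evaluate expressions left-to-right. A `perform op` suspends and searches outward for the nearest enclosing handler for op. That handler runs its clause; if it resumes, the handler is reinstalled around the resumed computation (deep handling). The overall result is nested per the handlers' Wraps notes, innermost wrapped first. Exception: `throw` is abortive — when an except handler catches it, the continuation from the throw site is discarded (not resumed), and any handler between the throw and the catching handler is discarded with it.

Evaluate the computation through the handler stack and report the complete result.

Evaluation trace:
throw(4) @ H0 caught ⇒ 10
H1 returns 10
H2 returns (10, 8)
H3 returns ((10, 8), ())
= ((10, 8), ())

Answer: ((10, 8), ())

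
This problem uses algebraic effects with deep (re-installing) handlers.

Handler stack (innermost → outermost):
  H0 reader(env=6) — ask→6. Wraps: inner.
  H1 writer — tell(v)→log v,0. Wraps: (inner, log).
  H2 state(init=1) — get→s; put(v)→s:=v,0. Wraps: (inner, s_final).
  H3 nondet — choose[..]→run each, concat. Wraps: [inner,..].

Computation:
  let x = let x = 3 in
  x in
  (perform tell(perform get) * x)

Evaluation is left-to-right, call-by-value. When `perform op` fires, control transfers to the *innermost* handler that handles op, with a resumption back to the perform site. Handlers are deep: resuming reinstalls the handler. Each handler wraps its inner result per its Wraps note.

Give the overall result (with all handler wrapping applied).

Answer: [((0, (1)), 1)]

Step-by-step:
get @ H2 ⇒ 1
tell(1) @ H1 ⇒ log+=1
H0 returns 0
H1 returns (0, (1))
H2 returns ((0, (1)), 1)
H3 returns [((0, (1)), 1)]
= [((0, (1)), 1)]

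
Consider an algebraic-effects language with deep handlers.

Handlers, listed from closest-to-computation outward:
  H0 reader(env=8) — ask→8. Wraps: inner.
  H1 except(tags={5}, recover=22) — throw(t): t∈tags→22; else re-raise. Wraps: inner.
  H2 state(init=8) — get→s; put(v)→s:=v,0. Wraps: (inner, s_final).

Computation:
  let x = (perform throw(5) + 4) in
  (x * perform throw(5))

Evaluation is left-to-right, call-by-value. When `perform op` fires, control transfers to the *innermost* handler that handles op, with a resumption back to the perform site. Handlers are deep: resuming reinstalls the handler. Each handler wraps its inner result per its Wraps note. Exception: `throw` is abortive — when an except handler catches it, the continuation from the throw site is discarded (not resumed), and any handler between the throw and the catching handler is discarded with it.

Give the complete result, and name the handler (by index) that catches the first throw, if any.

Answer: (22, 8) ; first throw caught by: H1

Working:
throw(5) @ H1 caught ⇒ 22
H2 returns (22, 8)
= (22, 8)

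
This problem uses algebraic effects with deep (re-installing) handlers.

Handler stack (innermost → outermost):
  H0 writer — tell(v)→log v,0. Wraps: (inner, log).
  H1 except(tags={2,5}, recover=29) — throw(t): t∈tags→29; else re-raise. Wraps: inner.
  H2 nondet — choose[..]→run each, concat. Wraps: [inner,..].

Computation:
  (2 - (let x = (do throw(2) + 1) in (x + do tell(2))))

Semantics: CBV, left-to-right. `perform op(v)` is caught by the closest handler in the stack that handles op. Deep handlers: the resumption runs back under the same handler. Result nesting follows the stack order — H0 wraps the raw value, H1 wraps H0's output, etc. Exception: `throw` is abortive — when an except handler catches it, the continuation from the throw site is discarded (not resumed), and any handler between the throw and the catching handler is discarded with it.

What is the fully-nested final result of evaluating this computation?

Answer: [29]

Step-by-step:
throw(2) @ H1 caught ⇒ 29
H2 returns [29]
= [29]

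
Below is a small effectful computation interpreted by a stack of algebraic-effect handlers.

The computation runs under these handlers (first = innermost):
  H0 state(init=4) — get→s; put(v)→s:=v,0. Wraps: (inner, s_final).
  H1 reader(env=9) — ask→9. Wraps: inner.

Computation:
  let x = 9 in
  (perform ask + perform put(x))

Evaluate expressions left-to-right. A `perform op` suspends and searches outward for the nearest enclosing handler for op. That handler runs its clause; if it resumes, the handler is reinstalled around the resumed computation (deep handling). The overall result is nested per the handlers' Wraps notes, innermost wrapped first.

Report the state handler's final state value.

Answer: 9

Working:
ask @ H1 ⇒ 9
put(9) @ H0 ⇒ s:=9
H0 returns (9, 9)
H1 returns (9, 9)
= (9, 9)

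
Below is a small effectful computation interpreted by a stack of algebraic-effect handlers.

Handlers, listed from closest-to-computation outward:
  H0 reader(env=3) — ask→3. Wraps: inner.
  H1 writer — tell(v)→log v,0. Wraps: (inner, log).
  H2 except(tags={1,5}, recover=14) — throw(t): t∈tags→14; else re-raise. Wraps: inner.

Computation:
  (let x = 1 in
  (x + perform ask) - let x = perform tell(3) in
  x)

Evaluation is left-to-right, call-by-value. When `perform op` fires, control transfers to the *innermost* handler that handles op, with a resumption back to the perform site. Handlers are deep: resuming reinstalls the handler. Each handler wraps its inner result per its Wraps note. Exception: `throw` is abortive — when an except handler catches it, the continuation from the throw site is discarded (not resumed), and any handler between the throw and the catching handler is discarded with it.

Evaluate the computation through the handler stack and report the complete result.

Answer: (4, (3))

Step-by-step:
ask @ H0 ⇒ 3
tell(3) @ H1 ⇒ log+=3
H0 returns 4
H1 returns (4, (3))
H2 returns (4, (3))
= (4, (3))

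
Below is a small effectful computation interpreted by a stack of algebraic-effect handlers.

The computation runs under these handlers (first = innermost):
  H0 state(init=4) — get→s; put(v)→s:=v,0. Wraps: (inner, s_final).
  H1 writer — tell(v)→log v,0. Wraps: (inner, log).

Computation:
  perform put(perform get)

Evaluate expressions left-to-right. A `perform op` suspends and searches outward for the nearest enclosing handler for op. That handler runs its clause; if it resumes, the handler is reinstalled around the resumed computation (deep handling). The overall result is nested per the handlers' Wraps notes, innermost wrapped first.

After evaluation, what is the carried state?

Evaluation trace:
get @ H0 ⇒ 4
put(4) @ H0 ⇒ s:=4
H0 returns (0, 4)
H1 returns ((0, 4), ())
= ((0, 4), ())

Answer: 4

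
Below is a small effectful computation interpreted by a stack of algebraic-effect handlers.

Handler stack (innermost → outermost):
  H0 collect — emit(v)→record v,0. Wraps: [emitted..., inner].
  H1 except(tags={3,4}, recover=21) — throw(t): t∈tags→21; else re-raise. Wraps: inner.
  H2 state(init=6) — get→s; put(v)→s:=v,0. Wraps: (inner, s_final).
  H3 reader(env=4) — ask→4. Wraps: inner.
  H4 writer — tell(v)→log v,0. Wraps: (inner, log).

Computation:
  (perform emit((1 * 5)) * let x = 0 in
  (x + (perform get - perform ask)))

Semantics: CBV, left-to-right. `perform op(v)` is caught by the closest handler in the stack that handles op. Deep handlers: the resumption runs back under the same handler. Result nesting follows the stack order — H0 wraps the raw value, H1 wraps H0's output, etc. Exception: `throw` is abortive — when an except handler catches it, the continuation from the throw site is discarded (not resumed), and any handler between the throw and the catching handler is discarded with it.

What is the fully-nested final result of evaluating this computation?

Step-by-step:
emit(5) @ H0 ⇒ out+=5
get @ H2 ⇒ 6
ask @ H3 ⇒ 4
H0 returns [5, 0]
H1 returns [5, 0]
H2 returns ([5, 0], 6)
H3 returns ([5, 0], 6)
H4 returns (([5, 0], 6), ())
= (([5, 0], 6), ())

Answer: (([5, 0], 6), ())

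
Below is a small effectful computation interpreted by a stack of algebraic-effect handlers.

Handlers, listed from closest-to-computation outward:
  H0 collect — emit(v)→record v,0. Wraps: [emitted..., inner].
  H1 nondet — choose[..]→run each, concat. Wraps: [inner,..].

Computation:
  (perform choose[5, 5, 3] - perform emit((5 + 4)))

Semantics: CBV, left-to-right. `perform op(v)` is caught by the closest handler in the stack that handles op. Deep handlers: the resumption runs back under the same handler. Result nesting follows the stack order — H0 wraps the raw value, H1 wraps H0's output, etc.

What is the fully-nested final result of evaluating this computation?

Evaluation trace:
choose[5, 5, 3] @ H1
  branch[0] choose=5:
    emit(9) @ H0 ⇒ out+=9
    H0 returns [9, 5]
    H1 returns [[9, 5]]
  branch[1] choose=5:
    emit(9) @ H0 ⇒ out+=9
    H0 returns [9, 5]
    H1 returns [[9, 5]]
  branch[2] choose=3:
    emit(9) @ H0 ⇒ out+=9
    H0 returns [9, 3]
    H1 returns [[9, 3]]
= [[9, 5], [9, 5], [9, 3]]

Answer: [[9, 5], [9, 5], [9, 3]]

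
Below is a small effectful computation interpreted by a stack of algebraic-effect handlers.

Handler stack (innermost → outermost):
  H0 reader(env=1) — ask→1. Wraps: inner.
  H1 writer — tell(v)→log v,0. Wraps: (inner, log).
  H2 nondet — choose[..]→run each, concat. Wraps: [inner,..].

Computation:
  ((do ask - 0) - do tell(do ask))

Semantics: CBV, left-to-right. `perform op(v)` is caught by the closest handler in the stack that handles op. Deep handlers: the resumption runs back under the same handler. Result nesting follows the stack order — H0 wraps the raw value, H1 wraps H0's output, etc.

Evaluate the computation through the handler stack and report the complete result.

Evaluation trace:
ask @ H0 ⇒ 1
ask @ H0 ⇒ 1
tell(1) @ H1 ⇒ log+=1
H0 returns 1
H1 returns (1, (1))
H2 returns [(1, (1))]
= [(1, (1))]

Answer: [(1, (1))]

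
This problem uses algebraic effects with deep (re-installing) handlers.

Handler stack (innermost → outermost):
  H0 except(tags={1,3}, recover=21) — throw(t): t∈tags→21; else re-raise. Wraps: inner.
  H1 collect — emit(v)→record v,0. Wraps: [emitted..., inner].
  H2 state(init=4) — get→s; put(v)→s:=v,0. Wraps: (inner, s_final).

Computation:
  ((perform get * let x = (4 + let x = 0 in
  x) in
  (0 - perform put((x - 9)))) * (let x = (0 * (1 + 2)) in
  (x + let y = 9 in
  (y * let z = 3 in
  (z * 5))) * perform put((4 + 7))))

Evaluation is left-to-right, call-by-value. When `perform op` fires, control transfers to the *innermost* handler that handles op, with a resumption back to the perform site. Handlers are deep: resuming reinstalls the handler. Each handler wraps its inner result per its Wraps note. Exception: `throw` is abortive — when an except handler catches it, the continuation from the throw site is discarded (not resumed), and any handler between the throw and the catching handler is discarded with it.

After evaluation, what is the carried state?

Working:
get @ H2 ⇒ 4
put(-5) @ H2 ⇒ s:=-5
put(11) @ H2 ⇒ s:=11
H0 returns 0
H1 returns [0]
H2 returns ([0], 11)
= ([0], 11)

Answer: 11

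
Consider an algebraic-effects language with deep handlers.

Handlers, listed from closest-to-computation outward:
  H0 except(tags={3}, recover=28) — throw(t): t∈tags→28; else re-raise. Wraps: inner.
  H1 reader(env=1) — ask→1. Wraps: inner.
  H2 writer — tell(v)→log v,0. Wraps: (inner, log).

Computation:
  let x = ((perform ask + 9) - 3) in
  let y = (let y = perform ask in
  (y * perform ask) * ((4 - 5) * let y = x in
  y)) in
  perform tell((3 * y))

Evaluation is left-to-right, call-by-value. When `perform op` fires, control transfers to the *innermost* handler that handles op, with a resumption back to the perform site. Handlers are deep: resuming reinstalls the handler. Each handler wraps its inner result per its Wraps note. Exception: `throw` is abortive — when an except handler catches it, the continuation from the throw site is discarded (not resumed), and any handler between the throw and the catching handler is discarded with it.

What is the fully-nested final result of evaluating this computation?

Answer: (0, (-21))

Working:
ask @ H1 ⇒ 1
ask @ H1 ⇒ 1
ask @ H1 ⇒ 1
tell(-21) @ H2 ⇒ log+=-21
H0 returns 0
H1 returns 0
H2 returns (0, (-21))
= (0, (-21))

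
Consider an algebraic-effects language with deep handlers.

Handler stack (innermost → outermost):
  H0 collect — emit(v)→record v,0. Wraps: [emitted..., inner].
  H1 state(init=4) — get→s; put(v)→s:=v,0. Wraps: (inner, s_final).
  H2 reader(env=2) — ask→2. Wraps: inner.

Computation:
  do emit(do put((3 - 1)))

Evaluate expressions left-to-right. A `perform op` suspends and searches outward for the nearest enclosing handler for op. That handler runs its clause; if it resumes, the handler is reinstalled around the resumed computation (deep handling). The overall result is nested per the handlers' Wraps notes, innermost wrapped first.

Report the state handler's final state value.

Working:
put(2) @ H1 ⇒ s:=2
emit(0) @ H0 ⇒ out+=0
H0 returns [0, 0]
H1 returns ([0, 0], 2)
H2 returns ([0, 0], 2)
= ([0, 0], 2)

Answer: 2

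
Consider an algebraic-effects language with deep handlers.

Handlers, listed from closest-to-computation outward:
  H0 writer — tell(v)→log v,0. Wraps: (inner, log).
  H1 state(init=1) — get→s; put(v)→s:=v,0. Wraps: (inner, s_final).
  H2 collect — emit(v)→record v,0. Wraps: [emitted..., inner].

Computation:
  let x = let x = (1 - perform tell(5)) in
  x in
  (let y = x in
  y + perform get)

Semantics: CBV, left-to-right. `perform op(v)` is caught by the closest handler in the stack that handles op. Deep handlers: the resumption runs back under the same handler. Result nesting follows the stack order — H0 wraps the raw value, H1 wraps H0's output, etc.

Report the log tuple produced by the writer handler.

Answer: (5)

Evaluation trace:
tell(5) @ H0 ⇒ log+=5
get @ H1 ⇒ 1
H0 returns (2, (5))
H1 returns ((2, (5)), 1)
H2 returns [((2, (5)), 1)]
= [((2, (5)), 1)]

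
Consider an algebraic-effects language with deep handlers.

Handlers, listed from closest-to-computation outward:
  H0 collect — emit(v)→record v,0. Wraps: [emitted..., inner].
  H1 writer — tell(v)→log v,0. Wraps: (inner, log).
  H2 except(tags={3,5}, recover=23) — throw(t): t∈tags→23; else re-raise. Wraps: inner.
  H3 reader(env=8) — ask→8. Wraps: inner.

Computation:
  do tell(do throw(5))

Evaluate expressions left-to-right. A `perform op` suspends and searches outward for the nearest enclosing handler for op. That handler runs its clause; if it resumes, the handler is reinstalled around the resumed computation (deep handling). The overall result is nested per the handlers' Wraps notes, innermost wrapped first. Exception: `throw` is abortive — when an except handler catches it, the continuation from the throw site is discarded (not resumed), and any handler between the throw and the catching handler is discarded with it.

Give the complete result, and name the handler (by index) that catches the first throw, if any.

Evaluation trace:
throw(5) @ H2 caught ⇒ 23
H3 returns 23
= 23

Answer: 23 ; first throw caught by: H2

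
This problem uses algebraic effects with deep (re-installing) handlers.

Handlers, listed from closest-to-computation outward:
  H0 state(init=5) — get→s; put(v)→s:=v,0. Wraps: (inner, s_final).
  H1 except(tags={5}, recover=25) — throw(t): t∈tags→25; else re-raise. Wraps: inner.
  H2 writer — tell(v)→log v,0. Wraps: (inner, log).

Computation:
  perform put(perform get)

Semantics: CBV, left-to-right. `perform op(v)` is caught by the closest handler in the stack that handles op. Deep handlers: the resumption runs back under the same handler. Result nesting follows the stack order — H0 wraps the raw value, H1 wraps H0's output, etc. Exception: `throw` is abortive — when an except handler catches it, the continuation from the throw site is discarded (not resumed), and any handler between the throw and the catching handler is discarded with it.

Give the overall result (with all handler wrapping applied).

Working:
get @ H0 ⇒ 5
put(5) @ H0 ⇒ s:=5
H0 returns (0, 5)
H1 returns (0, 5)
H2 returns ((0, 5), ())
= ((0, 5), ())

Answer: ((0, 5), ())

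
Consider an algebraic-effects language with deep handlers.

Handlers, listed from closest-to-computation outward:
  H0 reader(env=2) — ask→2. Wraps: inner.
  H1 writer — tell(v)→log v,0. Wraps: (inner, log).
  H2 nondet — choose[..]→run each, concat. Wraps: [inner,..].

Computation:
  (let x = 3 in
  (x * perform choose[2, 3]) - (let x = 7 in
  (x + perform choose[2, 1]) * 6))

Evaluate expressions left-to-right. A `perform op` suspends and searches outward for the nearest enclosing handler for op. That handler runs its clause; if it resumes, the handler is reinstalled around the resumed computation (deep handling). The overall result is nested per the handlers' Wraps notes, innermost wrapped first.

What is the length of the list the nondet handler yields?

Answer: 4

Working:
choose[2, 3] @ H2
  branch[0] choose=2:
    choose[2, 1] @ H2
      branch[0] choose=2:
        H0 returns -48
        H1 returns (-48, ())
        H2 returns [(-48, ())]
      branch[1] choose=1:
        H0 returns -42
        H1 returns (-42, ())
        H2 returns [(-42, ())]
  branch[1] choose=3:
    choose[2, 1] @ H2
      branch[0] choose=2:
        H0 returns -45
        H1 returns (-45, ())
        H2 returns [(-45, ())]
      branch[1] choose=1:
        H0 returns -39
        H1 returns (-39, ())
        H2 returns [(-39, ())]
= [(-48, ()), (-42, ()), (-45, ()), (-39, ())]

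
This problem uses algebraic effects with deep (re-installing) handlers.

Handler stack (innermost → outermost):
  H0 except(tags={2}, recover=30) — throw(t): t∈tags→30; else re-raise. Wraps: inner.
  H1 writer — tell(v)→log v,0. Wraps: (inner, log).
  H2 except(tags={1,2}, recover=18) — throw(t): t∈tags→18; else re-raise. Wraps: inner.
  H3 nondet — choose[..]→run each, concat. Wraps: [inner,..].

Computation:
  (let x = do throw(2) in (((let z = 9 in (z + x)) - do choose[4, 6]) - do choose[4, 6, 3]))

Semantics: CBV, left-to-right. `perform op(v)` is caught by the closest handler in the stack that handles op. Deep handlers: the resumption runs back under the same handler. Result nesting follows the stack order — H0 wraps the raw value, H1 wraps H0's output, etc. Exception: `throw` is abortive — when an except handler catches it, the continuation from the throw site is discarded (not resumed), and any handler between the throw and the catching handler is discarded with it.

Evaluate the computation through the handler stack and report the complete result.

Answer: [(30, ())]

Evaluation trace:
throw(2) @ H0 caught ⇒ 30
H1 returns (30, ())
H2 returns (30, ())
H3 returns [(30, ())]
= [(30, ())]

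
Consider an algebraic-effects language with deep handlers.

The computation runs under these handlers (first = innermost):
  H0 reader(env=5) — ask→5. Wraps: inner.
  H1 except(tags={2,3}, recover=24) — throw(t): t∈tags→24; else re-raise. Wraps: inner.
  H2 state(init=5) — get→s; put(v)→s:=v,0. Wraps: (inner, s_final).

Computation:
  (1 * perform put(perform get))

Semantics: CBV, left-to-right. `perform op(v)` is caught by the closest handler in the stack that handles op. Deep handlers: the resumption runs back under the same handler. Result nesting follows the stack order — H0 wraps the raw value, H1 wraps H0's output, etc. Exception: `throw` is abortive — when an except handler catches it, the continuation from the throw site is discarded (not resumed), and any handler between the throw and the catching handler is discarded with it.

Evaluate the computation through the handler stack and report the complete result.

Answer: (0, 5)

Step-by-step:
get @ H2 ⇒ 5
put(5) @ H2 ⇒ s:=5
H0 returns 0
H1 returns 0
H2 returns (0, 5)
= (0, 5)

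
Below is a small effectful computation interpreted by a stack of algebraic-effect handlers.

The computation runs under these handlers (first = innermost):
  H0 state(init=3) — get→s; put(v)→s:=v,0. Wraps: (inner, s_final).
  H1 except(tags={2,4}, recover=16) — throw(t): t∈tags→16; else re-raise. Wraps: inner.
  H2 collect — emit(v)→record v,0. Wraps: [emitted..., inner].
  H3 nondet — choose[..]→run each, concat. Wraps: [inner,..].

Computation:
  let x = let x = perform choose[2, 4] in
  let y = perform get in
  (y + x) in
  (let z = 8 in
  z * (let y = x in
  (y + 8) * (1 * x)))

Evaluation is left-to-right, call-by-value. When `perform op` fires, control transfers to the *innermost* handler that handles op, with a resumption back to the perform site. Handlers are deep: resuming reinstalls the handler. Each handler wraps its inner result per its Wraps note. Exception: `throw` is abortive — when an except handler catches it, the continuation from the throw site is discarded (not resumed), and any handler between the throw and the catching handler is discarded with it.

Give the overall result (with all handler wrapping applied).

Working:
choose[2, 4] @ H3
  branch[0] choose=2:
    get @ H0 ⇒ 3
    H0 returns (520, 3)
    H1 returns (520, 3)
    H2 returns [(520, 3)]
    H3 returns [[(520, 3)]]
  branch[1] choose=4:
    get @ H0 ⇒ 3
    H0 returns (840, 3)
    H1 returns (840, 3)
    H2 returns [(840, 3)]
    H3 returns [[(840, 3)]]
= [[(520, 3)], [(840, 3)]]

Answer: [[(520, 3)], [(840, 3)]]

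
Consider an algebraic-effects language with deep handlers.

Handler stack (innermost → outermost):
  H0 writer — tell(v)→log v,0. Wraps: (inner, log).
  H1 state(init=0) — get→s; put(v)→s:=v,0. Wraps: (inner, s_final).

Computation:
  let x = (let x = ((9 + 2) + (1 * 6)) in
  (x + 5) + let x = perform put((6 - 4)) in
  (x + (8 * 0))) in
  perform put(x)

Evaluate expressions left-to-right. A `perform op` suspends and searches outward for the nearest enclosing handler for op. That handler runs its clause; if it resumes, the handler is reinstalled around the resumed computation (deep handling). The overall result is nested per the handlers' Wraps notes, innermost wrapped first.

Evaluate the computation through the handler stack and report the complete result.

Step-by-step:
put(2) @ H1 ⇒ s:=2
put(22) @ H1 ⇒ s:=22
H0 returns (0, ())
H1 returns ((0, ()), 22)
= ((0, ()), 22)

Answer: ((0, ()), 22)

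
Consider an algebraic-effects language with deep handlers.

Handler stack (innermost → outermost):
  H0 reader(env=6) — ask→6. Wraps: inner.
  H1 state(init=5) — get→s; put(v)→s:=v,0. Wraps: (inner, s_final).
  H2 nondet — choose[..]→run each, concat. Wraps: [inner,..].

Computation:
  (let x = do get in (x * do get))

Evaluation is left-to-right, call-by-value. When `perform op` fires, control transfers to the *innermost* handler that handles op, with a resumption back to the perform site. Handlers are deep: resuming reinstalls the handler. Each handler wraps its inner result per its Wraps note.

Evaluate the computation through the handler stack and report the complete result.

Answer: [(25, 5)]

Evaluation trace:
get @ H1 ⇒ 5
get @ H1 ⇒ 5
H0 returns 25
H1 returns (25, 5)
H2 returns [(25, 5)]
= [(25, 5)]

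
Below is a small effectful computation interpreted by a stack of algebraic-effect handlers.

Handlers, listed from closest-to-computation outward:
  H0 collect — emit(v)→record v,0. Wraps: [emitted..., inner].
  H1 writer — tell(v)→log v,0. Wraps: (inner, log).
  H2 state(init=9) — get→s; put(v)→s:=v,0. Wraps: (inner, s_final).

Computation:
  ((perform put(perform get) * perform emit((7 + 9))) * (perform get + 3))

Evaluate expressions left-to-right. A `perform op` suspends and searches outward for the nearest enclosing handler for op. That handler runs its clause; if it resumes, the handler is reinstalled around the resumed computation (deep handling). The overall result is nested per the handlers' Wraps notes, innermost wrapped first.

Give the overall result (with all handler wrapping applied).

Working:
get @ H2 ⇒ 9
put(9) @ H2 ⇒ s:=9
emit(16) @ H0 ⇒ out+=16
get @ H2 ⇒ 9
H0 returns [16, 0]
H1 returns ([16, 0], ())
H2 returns (([16, 0], ()), 9)
= (([16, 0], ()), 9)

Answer: (([16, 0], ()), 9)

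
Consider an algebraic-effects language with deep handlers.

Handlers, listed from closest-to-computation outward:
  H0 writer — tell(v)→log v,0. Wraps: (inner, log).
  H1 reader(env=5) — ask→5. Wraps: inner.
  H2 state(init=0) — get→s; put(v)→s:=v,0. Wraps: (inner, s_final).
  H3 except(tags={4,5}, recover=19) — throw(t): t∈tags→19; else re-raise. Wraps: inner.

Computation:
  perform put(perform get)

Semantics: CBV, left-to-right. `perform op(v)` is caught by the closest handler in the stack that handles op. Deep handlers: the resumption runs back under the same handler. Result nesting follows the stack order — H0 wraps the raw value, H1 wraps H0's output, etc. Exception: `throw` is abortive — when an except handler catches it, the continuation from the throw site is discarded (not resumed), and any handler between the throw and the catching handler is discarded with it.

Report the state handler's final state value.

Answer: 0

Working:
get @ H2 ⇒ 0
put(0) @ H2 ⇒ s:=0
H0 returns (0, ())
H1 returns (0, ())
H2 returns ((0, ()), 0)
H3 returns ((0, ()), 0)
= ((0, ()), 0)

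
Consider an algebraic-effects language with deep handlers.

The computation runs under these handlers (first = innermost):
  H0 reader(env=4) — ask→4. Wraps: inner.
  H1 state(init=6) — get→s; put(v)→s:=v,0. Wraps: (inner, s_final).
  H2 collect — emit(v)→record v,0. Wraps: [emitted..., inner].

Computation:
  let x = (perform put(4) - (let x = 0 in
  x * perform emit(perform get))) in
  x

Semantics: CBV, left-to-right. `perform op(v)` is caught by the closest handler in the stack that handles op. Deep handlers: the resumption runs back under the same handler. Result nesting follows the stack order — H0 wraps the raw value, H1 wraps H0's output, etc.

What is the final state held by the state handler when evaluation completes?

Step-by-step:
put(4) @ H1 ⇒ s:=4
get @ H1 ⇒ 4
emit(4) @ H2 ⇒ out+=4
H0 returns 0
H1 returns (0, 4)
H2 returns [4, (0, 4)]
= [4, (0, 4)]

Answer: 4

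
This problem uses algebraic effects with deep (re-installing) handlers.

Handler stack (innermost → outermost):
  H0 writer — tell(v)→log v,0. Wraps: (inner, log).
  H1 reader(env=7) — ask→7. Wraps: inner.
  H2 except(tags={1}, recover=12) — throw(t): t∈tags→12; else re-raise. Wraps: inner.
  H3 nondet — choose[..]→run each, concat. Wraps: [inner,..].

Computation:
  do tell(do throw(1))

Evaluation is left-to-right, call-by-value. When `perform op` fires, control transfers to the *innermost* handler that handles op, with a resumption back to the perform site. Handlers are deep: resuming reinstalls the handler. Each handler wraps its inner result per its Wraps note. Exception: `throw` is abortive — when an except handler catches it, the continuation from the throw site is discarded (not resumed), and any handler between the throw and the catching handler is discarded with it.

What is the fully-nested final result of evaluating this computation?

Answer: [12]

Evaluation trace:
throw(1) @ H2 caught ⇒ 12
H3 returns [12]
= [12]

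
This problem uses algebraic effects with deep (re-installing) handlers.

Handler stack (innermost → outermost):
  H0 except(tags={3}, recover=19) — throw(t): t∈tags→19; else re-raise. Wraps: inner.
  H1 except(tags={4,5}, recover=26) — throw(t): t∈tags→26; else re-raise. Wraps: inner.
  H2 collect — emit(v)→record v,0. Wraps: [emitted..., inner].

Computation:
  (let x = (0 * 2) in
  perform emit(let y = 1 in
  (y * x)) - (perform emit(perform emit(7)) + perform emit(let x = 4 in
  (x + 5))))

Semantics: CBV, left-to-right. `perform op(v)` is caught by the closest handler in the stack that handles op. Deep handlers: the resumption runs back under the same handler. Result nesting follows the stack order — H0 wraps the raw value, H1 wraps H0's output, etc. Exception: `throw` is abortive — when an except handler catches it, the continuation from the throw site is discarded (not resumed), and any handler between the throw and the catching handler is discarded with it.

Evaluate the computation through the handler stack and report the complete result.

Step-by-step:
emit(0) @ H2 ⇒ out+=0
emit(7) @ H2 ⇒ out+=7
emit(0) @ H2 ⇒ out+=0
emit(9) @ H2 ⇒ out+=9
H0 returns 0
H1 returns 0
H2 returns [0, 7, 0, 9, 0]
= [0, 7, 0, 9, 0]

Answer: [0, 7, 0, 9, 0]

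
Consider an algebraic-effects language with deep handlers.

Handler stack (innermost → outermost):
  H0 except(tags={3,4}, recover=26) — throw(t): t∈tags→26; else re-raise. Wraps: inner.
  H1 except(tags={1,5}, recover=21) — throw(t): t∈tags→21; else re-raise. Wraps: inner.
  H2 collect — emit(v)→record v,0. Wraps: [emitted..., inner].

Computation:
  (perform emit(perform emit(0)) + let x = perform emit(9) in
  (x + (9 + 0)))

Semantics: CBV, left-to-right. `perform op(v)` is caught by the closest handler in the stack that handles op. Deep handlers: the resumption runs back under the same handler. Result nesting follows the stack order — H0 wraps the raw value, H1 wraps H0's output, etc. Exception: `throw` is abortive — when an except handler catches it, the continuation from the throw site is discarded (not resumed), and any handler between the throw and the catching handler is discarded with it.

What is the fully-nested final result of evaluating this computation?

Answer: [0, 0, 9, 9]

Evaluation trace:
emit(0) @ H2 ⇒ out+=0
emit(0) @ H2 ⇒ out+=0
emit(9) @ H2 ⇒ out+=9
H0 returns 9
H1 returns 9
H2 returns [0, 0, 9, 9]
= [0, 0, 9, 9]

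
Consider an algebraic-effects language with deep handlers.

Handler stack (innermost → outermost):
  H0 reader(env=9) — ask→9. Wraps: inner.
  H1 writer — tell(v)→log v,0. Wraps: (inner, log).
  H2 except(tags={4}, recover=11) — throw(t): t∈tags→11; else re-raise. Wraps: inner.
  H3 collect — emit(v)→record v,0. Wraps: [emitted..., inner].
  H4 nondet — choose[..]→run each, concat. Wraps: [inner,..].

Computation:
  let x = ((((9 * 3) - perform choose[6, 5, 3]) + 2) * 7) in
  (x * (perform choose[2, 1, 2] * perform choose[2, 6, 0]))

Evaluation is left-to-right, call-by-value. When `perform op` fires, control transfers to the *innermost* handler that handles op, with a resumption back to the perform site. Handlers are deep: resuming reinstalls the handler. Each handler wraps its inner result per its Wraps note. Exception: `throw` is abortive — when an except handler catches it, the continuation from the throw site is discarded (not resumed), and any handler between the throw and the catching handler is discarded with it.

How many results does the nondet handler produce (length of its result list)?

Answer: 27

Step-by-step:
choose[6, 5, 3] @ H4
  branch[0] choose=6:
    choose[2, 1, 2] @ H4
      branch[0] choose=2:
        choose[2, 6, 0] @ H4
          branch[0] choose=2:
            H0 returns 644
            H1 returns (644, ())
            H2 returns (644, ())
            H3 returns [(644, ())]
            H4 returns [[(644, ())]]
          branch[1] choose=6:
            H0 returns 1932
            H1 returns (1932, ())
            H2 returns (1932, ())
            H3 returns [(1932, ())]
            H4 returns [[(1932, ())]]
          branch[2] choose=0:
            H0 returns 0
            H1 returns (0, ())
            H2 returns (0, ())
            H3 returns [(0, ())]
            H4 returns [[(0, ())]]
      branch[1] choose=1:
        choose[2, 6, 0] @ H4
          branch[0] choose=2:
            H0 returns 322
            H1 returns (322, ())
            H2 returns (322, ())
            H3 returns [(322, ())]
            H4 returns [[(322, ())]]
          branch[1] choose=6:
            H0 returns 966
            H1 returns (966, ())
            H2 returns (966, ())
            H3 returns [(966, ())]
            H4 returns [[(966, ())]]
          branch[2] choose=0:
            H0 returns 0
            H1 returns (0, ())
            H2 returns (0, ())
            H3 returns [(0, ())]
            H4 returns [[(0, ())]]
      branch[2] choose=2:
        choose[2, 6, 0] @ H4
          branch[0] choose=2:
            H0 returns 644
            H1 returns (644, ())
            H2 returns (644, ())
            H3 returns [(644, ())]
            H4 returns [[(644, ())]]
          branch[1] choose=6:
            H0 returns 1932
            H1 returns (1932, ())
            H2 returns (1932, ())
            H3 returns [(1932, ())]
            H4 returns [[(1932, ())]]
          branch[2] choose=0:
            H0 returns 0
            H1 returns (0, ())
            H2 returns (0, ())
            H3 returns [(0, ())]
            H4 returns [[(0, ())]]
  branch[1] choose=5:
    choose[2, 1, 2] @ H4
      branch[0] choose=2:
        choose[2, 6, 0] @ H4
          branch[0] choose=2:
            H0 returns 672
            H1 returns (672, ())
            H2 returns (672, ())
            H3 returns [(672, ())]
            H4 returns [[(672, ())]]
          branch[1] choose=6:
            H0 returns 2016
            H1 returns (2016, ())
            H2 returns (2016, ())
            H3 returns [(2016, ())]
            H4 returns [[(2016, ())]]
          branch[2] choose=0:
            H0 returns 0
            H1 returns (0, ())
            H2 returns (0, ())
            H3 returns [(0, ())]
            H4 returns [[(0, ())]]
      branch[1] choose=1:
        choose[2, 6, 0] @ H4
          branch[0] choose=2:
            H0 returns 336
            H1 returns (336, ())
            H2 returns (336, ())
            H3 returns [(336, ())]
            H4 returns [[(336, ())]]
          branch[1] choose=6:
            H0 returns 1008
            H1 returns (1008, ())
            H2 returns (1008, ())
            H3 returns [(1008, ())]
            H4 returns [[(1008, ())]]
          branch[2] choose=0:
            H0 returns 0
            H1 returns (0, ())
            H2 returns (0, ())
            H3 returns [(0, ())]
            H4 returns [[(0, ())]]
      branch[2] choose=2:
        choose[2, 6, 0] @ H4
          branch[0] choose=2:
            H0 returns 672
            H1 returns (672, ())
            H2 returns (672, ())
            H3 returns [(672, ())]
            H4 returns [[(672, ())]]
          branch[1] choose=6:
            H0 returns 2016
            H1 returns (2016, ())
            H2 returns (2016, ())
            H3 returns [(2016, ())]
            H4 returns [[(2016, ())]]
          branch[2] choose=0:
            H0 returns 0
            H1 returns (0, ())
            H2 returns (0, ())
            H3 returns [(0, ())]
            H4 returns [[(0, ())]]
  branch[2] choose=3:
    choose[2, 1, 2] @ H4
      branch[0] choose=2:
        choose[2, 6, 0] @ H4
          branch[0] choose=2:
            H0 returns 728
            H1 returns (728, ())
            H2 returns (728, ())
            H3 returns [(728, ())]
            H4 returns [[(728, ())]]
          branch[1] choose=6:
            H0 returns 2184
            H1 returns (2184, ())
            H2 returns (2184, ())
            H3 returns [(2184, ())]
            H4 returns [[(2184, ())]]
          branch[2] choose=0:
            H0 returns 0
            H1 returns (0, ())
            H2 returns (0, ())
            H3 returns [(0, ())]
            H4 returns [[(0, ())]]
      branch[1] choose=1:
        choose[2, 6, 0] @ H4
          branch[0] choose=2:
            H0 returns 364
            H1 returns (364, ())
            H2 returns (364, ())
            H3 returns [(364, ())]
            H4 returns [[(364, ())]]
          branch[1] choose=6:
            H0 returns 1092
            H1 returns (1092, ())
            H2 returns (1092, ())
            H3 returns [(1092, ())]
            H4 returns [[(1092, ())]]
          branch[2] choose=0:
            H0 returns 0
            H1 returns (0, ())
            H2 returns (0, ())
            H3 returns [(0, ())]
            H4 returns [[(0, ())]]
      branch[2] choose=2:
        choose[2, 6, 0] @ H4
          branch[0] choose=2:
            H0 returns 728
            H1 returns (728, ())
            H2 returns (728, ())
            H3 returns [(728, ())]
            H4 returns [[(728, ())]]
          branch[1] choose=6:
            H0 returns 2184
            H1 returns (2184, ())
            H2 returns (2184, ())
            H3 returns [(2184, ())]
            H4 returns [[(2184, ())]]
          branch[2] choose=0:
            H0 returns 0
            H1 returns (0, ())
            H2 returns (0, ())
            H3 returns [(0, ())]
            H4 returns [[(0, ())]]
= [[(644, ())], [(1932, ())], [(0, ())], [(322, ())], [(966, ())], [(0, ())], [(644, ())], [(1932, ())], [(0, ())], [(672, ())], [(2016, ())], [(0, ())], [(336, ())], [(1008, ())], [(0, ())], [(672, ())], [(2016, ())], [(0, ())], [(728, ())], [(2184, ())], [(0, ())], [(364, ())], [(1092, ())], [(0, ())], [(728, ())], [(2184, ())], [(0, ())]]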